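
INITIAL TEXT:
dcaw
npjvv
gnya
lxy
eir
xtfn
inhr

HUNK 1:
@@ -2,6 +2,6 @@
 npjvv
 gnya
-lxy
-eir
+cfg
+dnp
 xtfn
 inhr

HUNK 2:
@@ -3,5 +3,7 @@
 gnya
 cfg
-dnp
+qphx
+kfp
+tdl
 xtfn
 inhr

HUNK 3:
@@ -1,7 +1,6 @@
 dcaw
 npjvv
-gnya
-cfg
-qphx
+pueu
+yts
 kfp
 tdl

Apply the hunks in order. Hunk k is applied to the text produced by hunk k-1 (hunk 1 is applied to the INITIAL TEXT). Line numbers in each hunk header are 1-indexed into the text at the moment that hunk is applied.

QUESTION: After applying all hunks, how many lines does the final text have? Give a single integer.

Hunk 1: at line 2 remove [lxy,eir] add [cfg,dnp] -> 7 lines: dcaw npjvv gnya cfg dnp xtfn inhr
Hunk 2: at line 3 remove [dnp] add [qphx,kfp,tdl] -> 9 lines: dcaw npjvv gnya cfg qphx kfp tdl xtfn inhr
Hunk 3: at line 1 remove [gnya,cfg,qphx] add [pueu,yts] -> 8 lines: dcaw npjvv pueu yts kfp tdl xtfn inhr
Final line count: 8

Answer: 8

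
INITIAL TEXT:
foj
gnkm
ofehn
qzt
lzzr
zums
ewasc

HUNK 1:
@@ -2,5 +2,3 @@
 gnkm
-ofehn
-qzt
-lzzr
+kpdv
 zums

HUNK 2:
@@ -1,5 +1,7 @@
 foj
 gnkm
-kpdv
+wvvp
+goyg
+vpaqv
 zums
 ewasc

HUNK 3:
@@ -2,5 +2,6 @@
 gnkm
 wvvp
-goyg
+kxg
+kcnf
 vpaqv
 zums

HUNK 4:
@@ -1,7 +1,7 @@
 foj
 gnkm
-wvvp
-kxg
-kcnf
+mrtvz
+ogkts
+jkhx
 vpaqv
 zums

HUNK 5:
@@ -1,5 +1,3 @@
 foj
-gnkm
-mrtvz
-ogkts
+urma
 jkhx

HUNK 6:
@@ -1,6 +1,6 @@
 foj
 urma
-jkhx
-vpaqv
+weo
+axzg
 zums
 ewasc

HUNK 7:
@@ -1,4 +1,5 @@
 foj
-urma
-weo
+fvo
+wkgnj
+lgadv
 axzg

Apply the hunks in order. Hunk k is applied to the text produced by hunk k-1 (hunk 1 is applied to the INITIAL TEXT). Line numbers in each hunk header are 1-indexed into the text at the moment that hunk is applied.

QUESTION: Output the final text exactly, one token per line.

Answer: foj
fvo
wkgnj
lgadv
axzg
zums
ewasc

Derivation:
Hunk 1: at line 2 remove [ofehn,qzt,lzzr] add [kpdv] -> 5 lines: foj gnkm kpdv zums ewasc
Hunk 2: at line 1 remove [kpdv] add [wvvp,goyg,vpaqv] -> 7 lines: foj gnkm wvvp goyg vpaqv zums ewasc
Hunk 3: at line 2 remove [goyg] add [kxg,kcnf] -> 8 lines: foj gnkm wvvp kxg kcnf vpaqv zums ewasc
Hunk 4: at line 1 remove [wvvp,kxg,kcnf] add [mrtvz,ogkts,jkhx] -> 8 lines: foj gnkm mrtvz ogkts jkhx vpaqv zums ewasc
Hunk 5: at line 1 remove [gnkm,mrtvz,ogkts] add [urma] -> 6 lines: foj urma jkhx vpaqv zums ewasc
Hunk 6: at line 1 remove [jkhx,vpaqv] add [weo,axzg] -> 6 lines: foj urma weo axzg zums ewasc
Hunk 7: at line 1 remove [urma,weo] add [fvo,wkgnj,lgadv] -> 7 lines: foj fvo wkgnj lgadv axzg zums ewasc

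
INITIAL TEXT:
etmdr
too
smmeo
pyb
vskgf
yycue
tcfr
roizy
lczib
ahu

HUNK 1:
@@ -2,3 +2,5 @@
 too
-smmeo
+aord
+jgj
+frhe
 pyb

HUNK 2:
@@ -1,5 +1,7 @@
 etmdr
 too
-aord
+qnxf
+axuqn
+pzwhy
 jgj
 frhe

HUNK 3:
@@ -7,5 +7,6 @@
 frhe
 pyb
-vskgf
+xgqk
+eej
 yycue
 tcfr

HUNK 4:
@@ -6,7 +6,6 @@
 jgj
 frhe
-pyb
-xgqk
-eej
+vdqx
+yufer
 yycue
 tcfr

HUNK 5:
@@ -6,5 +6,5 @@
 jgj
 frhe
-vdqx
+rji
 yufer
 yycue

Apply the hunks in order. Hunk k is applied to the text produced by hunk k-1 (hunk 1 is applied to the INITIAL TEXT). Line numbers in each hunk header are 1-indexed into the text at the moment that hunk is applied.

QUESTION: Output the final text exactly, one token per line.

Answer: etmdr
too
qnxf
axuqn
pzwhy
jgj
frhe
rji
yufer
yycue
tcfr
roizy
lczib
ahu

Derivation:
Hunk 1: at line 2 remove [smmeo] add [aord,jgj,frhe] -> 12 lines: etmdr too aord jgj frhe pyb vskgf yycue tcfr roizy lczib ahu
Hunk 2: at line 1 remove [aord] add [qnxf,axuqn,pzwhy] -> 14 lines: etmdr too qnxf axuqn pzwhy jgj frhe pyb vskgf yycue tcfr roizy lczib ahu
Hunk 3: at line 7 remove [vskgf] add [xgqk,eej] -> 15 lines: etmdr too qnxf axuqn pzwhy jgj frhe pyb xgqk eej yycue tcfr roizy lczib ahu
Hunk 4: at line 6 remove [pyb,xgqk,eej] add [vdqx,yufer] -> 14 lines: etmdr too qnxf axuqn pzwhy jgj frhe vdqx yufer yycue tcfr roizy lczib ahu
Hunk 5: at line 6 remove [vdqx] add [rji] -> 14 lines: etmdr too qnxf axuqn pzwhy jgj frhe rji yufer yycue tcfr roizy lczib ahu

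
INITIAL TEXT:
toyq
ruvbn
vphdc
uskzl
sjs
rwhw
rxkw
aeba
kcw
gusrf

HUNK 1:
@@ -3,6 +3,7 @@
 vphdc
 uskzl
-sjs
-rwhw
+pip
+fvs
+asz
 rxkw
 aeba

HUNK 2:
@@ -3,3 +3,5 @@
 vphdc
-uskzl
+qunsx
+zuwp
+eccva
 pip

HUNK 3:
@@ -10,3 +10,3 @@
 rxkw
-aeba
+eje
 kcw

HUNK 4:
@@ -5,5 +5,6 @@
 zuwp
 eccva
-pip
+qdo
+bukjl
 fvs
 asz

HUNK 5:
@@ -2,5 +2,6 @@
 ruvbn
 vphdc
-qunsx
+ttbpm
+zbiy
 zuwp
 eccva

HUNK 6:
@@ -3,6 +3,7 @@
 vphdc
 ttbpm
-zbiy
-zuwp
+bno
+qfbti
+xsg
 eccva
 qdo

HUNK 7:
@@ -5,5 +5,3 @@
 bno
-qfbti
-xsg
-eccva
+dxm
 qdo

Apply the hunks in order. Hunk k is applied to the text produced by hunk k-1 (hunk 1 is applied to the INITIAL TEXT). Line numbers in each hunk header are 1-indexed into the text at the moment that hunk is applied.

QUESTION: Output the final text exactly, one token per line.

Answer: toyq
ruvbn
vphdc
ttbpm
bno
dxm
qdo
bukjl
fvs
asz
rxkw
eje
kcw
gusrf

Derivation:
Hunk 1: at line 3 remove [sjs,rwhw] add [pip,fvs,asz] -> 11 lines: toyq ruvbn vphdc uskzl pip fvs asz rxkw aeba kcw gusrf
Hunk 2: at line 3 remove [uskzl] add [qunsx,zuwp,eccva] -> 13 lines: toyq ruvbn vphdc qunsx zuwp eccva pip fvs asz rxkw aeba kcw gusrf
Hunk 3: at line 10 remove [aeba] add [eje] -> 13 lines: toyq ruvbn vphdc qunsx zuwp eccva pip fvs asz rxkw eje kcw gusrf
Hunk 4: at line 5 remove [pip] add [qdo,bukjl] -> 14 lines: toyq ruvbn vphdc qunsx zuwp eccva qdo bukjl fvs asz rxkw eje kcw gusrf
Hunk 5: at line 2 remove [qunsx] add [ttbpm,zbiy] -> 15 lines: toyq ruvbn vphdc ttbpm zbiy zuwp eccva qdo bukjl fvs asz rxkw eje kcw gusrf
Hunk 6: at line 3 remove [zbiy,zuwp] add [bno,qfbti,xsg] -> 16 lines: toyq ruvbn vphdc ttbpm bno qfbti xsg eccva qdo bukjl fvs asz rxkw eje kcw gusrf
Hunk 7: at line 5 remove [qfbti,xsg,eccva] add [dxm] -> 14 lines: toyq ruvbn vphdc ttbpm bno dxm qdo bukjl fvs asz rxkw eje kcw gusrf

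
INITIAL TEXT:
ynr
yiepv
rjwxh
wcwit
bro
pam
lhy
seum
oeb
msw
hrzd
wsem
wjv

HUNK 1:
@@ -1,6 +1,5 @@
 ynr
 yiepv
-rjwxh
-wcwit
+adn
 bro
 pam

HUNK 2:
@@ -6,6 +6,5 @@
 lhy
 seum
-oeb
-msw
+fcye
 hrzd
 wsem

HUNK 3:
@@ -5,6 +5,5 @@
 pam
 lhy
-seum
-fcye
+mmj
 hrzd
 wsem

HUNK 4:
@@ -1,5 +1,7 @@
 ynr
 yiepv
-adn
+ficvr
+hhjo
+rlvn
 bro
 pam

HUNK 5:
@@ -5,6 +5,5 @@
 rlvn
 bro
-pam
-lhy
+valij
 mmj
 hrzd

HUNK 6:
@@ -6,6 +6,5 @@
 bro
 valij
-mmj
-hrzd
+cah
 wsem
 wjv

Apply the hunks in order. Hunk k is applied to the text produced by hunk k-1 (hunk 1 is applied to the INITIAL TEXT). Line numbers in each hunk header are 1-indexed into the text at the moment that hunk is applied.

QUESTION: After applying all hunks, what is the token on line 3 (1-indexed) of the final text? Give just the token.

Answer: ficvr

Derivation:
Hunk 1: at line 1 remove [rjwxh,wcwit] add [adn] -> 12 lines: ynr yiepv adn bro pam lhy seum oeb msw hrzd wsem wjv
Hunk 2: at line 6 remove [oeb,msw] add [fcye] -> 11 lines: ynr yiepv adn bro pam lhy seum fcye hrzd wsem wjv
Hunk 3: at line 5 remove [seum,fcye] add [mmj] -> 10 lines: ynr yiepv adn bro pam lhy mmj hrzd wsem wjv
Hunk 4: at line 1 remove [adn] add [ficvr,hhjo,rlvn] -> 12 lines: ynr yiepv ficvr hhjo rlvn bro pam lhy mmj hrzd wsem wjv
Hunk 5: at line 5 remove [pam,lhy] add [valij] -> 11 lines: ynr yiepv ficvr hhjo rlvn bro valij mmj hrzd wsem wjv
Hunk 6: at line 6 remove [mmj,hrzd] add [cah] -> 10 lines: ynr yiepv ficvr hhjo rlvn bro valij cah wsem wjv
Final line 3: ficvr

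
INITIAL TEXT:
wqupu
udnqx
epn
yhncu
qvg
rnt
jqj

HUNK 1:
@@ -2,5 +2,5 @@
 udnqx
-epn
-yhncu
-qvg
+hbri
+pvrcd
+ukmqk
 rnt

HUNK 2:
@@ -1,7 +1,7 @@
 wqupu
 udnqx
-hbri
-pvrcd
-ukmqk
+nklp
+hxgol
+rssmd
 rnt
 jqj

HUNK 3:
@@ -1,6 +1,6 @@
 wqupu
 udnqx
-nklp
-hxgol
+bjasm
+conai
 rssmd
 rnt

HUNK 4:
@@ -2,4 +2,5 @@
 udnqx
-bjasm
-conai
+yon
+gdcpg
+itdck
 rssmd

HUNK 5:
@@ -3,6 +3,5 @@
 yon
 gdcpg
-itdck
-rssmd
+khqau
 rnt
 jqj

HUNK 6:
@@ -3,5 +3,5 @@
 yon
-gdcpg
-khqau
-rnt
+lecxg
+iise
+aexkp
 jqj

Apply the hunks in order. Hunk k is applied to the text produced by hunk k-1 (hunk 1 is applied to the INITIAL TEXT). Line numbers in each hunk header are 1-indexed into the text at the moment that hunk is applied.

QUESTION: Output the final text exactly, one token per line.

Hunk 1: at line 2 remove [epn,yhncu,qvg] add [hbri,pvrcd,ukmqk] -> 7 lines: wqupu udnqx hbri pvrcd ukmqk rnt jqj
Hunk 2: at line 1 remove [hbri,pvrcd,ukmqk] add [nklp,hxgol,rssmd] -> 7 lines: wqupu udnqx nklp hxgol rssmd rnt jqj
Hunk 3: at line 1 remove [nklp,hxgol] add [bjasm,conai] -> 7 lines: wqupu udnqx bjasm conai rssmd rnt jqj
Hunk 4: at line 2 remove [bjasm,conai] add [yon,gdcpg,itdck] -> 8 lines: wqupu udnqx yon gdcpg itdck rssmd rnt jqj
Hunk 5: at line 3 remove [itdck,rssmd] add [khqau] -> 7 lines: wqupu udnqx yon gdcpg khqau rnt jqj
Hunk 6: at line 3 remove [gdcpg,khqau,rnt] add [lecxg,iise,aexkp] -> 7 lines: wqupu udnqx yon lecxg iise aexkp jqj

Answer: wqupu
udnqx
yon
lecxg
iise
aexkp
jqj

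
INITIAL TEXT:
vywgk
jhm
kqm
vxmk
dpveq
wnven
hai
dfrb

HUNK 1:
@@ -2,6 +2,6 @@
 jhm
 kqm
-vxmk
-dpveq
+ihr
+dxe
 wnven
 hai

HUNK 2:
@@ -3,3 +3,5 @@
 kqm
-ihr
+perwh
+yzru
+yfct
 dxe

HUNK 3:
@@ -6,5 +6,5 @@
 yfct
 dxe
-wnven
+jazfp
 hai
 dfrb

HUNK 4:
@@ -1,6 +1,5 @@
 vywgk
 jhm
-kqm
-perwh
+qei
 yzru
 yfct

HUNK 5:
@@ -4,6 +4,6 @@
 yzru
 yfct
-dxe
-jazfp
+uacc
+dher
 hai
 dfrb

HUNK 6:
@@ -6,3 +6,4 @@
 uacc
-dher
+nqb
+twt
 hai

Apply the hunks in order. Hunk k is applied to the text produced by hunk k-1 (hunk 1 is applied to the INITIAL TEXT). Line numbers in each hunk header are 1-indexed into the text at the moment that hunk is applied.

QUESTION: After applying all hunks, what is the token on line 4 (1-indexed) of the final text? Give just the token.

Hunk 1: at line 2 remove [vxmk,dpveq] add [ihr,dxe] -> 8 lines: vywgk jhm kqm ihr dxe wnven hai dfrb
Hunk 2: at line 3 remove [ihr] add [perwh,yzru,yfct] -> 10 lines: vywgk jhm kqm perwh yzru yfct dxe wnven hai dfrb
Hunk 3: at line 6 remove [wnven] add [jazfp] -> 10 lines: vywgk jhm kqm perwh yzru yfct dxe jazfp hai dfrb
Hunk 4: at line 1 remove [kqm,perwh] add [qei] -> 9 lines: vywgk jhm qei yzru yfct dxe jazfp hai dfrb
Hunk 5: at line 4 remove [dxe,jazfp] add [uacc,dher] -> 9 lines: vywgk jhm qei yzru yfct uacc dher hai dfrb
Hunk 6: at line 6 remove [dher] add [nqb,twt] -> 10 lines: vywgk jhm qei yzru yfct uacc nqb twt hai dfrb
Final line 4: yzru

Answer: yzru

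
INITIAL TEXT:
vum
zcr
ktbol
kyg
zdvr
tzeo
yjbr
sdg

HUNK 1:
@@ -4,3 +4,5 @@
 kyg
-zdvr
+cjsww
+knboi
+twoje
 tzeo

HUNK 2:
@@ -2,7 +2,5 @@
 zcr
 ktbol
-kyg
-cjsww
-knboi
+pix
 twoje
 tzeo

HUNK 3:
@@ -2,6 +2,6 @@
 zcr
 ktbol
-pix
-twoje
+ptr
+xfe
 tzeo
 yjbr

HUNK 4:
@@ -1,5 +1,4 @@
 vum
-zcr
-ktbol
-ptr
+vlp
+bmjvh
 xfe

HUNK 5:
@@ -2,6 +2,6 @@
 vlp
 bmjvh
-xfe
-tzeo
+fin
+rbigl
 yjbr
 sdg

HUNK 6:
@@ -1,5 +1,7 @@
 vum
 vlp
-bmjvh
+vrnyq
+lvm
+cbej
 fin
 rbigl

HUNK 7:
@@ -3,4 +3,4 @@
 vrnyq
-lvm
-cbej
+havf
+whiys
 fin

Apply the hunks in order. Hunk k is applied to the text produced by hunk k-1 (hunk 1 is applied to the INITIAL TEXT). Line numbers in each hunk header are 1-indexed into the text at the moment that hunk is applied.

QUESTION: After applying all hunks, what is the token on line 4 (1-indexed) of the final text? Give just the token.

Hunk 1: at line 4 remove [zdvr] add [cjsww,knboi,twoje] -> 10 lines: vum zcr ktbol kyg cjsww knboi twoje tzeo yjbr sdg
Hunk 2: at line 2 remove [kyg,cjsww,knboi] add [pix] -> 8 lines: vum zcr ktbol pix twoje tzeo yjbr sdg
Hunk 3: at line 2 remove [pix,twoje] add [ptr,xfe] -> 8 lines: vum zcr ktbol ptr xfe tzeo yjbr sdg
Hunk 4: at line 1 remove [zcr,ktbol,ptr] add [vlp,bmjvh] -> 7 lines: vum vlp bmjvh xfe tzeo yjbr sdg
Hunk 5: at line 2 remove [xfe,tzeo] add [fin,rbigl] -> 7 lines: vum vlp bmjvh fin rbigl yjbr sdg
Hunk 6: at line 1 remove [bmjvh] add [vrnyq,lvm,cbej] -> 9 lines: vum vlp vrnyq lvm cbej fin rbigl yjbr sdg
Hunk 7: at line 3 remove [lvm,cbej] add [havf,whiys] -> 9 lines: vum vlp vrnyq havf whiys fin rbigl yjbr sdg
Final line 4: havf

Answer: havf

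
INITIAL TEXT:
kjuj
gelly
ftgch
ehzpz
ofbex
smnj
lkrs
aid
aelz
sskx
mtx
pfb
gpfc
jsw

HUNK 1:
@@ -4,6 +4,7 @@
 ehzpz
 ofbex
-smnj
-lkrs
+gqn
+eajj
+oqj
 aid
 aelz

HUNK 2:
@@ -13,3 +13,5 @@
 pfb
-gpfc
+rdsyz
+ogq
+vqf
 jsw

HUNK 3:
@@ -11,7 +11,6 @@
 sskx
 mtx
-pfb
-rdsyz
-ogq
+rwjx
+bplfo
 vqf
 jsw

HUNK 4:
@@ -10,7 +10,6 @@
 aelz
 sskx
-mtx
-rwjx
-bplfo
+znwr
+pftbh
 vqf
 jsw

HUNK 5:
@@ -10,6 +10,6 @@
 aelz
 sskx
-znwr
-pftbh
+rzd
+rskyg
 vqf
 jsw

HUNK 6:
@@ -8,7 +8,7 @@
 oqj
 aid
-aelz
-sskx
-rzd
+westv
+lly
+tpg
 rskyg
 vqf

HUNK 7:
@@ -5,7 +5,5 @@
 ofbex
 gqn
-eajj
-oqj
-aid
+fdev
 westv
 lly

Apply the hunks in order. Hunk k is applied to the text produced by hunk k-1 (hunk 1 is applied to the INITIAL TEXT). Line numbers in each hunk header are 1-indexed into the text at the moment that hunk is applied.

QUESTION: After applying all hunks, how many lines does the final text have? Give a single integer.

Answer: 13

Derivation:
Hunk 1: at line 4 remove [smnj,lkrs] add [gqn,eajj,oqj] -> 15 lines: kjuj gelly ftgch ehzpz ofbex gqn eajj oqj aid aelz sskx mtx pfb gpfc jsw
Hunk 2: at line 13 remove [gpfc] add [rdsyz,ogq,vqf] -> 17 lines: kjuj gelly ftgch ehzpz ofbex gqn eajj oqj aid aelz sskx mtx pfb rdsyz ogq vqf jsw
Hunk 3: at line 11 remove [pfb,rdsyz,ogq] add [rwjx,bplfo] -> 16 lines: kjuj gelly ftgch ehzpz ofbex gqn eajj oqj aid aelz sskx mtx rwjx bplfo vqf jsw
Hunk 4: at line 10 remove [mtx,rwjx,bplfo] add [znwr,pftbh] -> 15 lines: kjuj gelly ftgch ehzpz ofbex gqn eajj oqj aid aelz sskx znwr pftbh vqf jsw
Hunk 5: at line 10 remove [znwr,pftbh] add [rzd,rskyg] -> 15 lines: kjuj gelly ftgch ehzpz ofbex gqn eajj oqj aid aelz sskx rzd rskyg vqf jsw
Hunk 6: at line 8 remove [aelz,sskx,rzd] add [westv,lly,tpg] -> 15 lines: kjuj gelly ftgch ehzpz ofbex gqn eajj oqj aid westv lly tpg rskyg vqf jsw
Hunk 7: at line 5 remove [eajj,oqj,aid] add [fdev] -> 13 lines: kjuj gelly ftgch ehzpz ofbex gqn fdev westv lly tpg rskyg vqf jsw
Final line count: 13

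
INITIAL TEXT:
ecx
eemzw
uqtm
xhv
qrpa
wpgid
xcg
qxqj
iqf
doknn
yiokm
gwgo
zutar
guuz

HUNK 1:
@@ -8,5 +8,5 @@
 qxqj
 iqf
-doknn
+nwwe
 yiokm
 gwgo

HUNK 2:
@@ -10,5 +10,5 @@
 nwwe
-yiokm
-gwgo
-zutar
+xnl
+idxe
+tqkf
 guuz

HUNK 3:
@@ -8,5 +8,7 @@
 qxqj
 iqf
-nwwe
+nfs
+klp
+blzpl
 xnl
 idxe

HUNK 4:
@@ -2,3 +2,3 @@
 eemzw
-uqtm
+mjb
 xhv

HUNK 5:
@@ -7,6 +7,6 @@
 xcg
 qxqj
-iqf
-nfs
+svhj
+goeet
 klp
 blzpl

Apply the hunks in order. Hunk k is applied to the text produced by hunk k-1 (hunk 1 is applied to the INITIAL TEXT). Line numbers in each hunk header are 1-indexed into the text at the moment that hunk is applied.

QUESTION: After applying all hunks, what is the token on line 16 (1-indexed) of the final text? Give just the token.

Answer: guuz

Derivation:
Hunk 1: at line 8 remove [doknn] add [nwwe] -> 14 lines: ecx eemzw uqtm xhv qrpa wpgid xcg qxqj iqf nwwe yiokm gwgo zutar guuz
Hunk 2: at line 10 remove [yiokm,gwgo,zutar] add [xnl,idxe,tqkf] -> 14 lines: ecx eemzw uqtm xhv qrpa wpgid xcg qxqj iqf nwwe xnl idxe tqkf guuz
Hunk 3: at line 8 remove [nwwe] add [nfs,klp,blzpl] -> 16 lines: ecx eemzw uqtm xhv qrpa wpgid xcg qxqj iqf nfs klp blzpl xnl idxe tqkf guuz
Hunk 4: at line 2 remove [uqtm] add [mjb] -> 16 lines: ecx eemzw mjb xhv qrpa wpgid xcg qxqj iqf nfs klp blzpl xnl idxe tqkf guuz
Hunk 5: at line 7 remove [iqf,nfs] add [svhj,goeet] -> 16 lines: ecx eemzw mjb xhv qrpa wpgid xcg qxqj svhj goeet klp blzpl xnl idxe tqkf guuz
Final line 16: guuz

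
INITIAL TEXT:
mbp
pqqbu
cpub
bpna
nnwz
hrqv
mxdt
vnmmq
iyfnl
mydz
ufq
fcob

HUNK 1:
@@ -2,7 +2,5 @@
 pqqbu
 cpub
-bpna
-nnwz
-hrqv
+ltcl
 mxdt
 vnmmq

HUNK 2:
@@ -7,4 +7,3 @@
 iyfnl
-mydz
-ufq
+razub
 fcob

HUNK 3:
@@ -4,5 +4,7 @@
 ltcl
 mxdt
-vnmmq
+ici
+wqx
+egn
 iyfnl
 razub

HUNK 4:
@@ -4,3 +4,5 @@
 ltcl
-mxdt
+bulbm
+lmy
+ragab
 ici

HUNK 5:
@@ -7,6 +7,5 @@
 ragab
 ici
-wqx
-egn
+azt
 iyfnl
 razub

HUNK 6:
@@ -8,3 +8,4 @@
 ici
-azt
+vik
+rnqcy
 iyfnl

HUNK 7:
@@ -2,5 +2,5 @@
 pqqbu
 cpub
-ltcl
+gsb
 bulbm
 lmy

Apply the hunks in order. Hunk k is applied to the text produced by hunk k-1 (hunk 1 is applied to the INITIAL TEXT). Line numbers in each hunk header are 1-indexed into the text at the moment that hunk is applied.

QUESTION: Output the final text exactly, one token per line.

Hunk 1: at line 2 remove [bpna,nnwz,hrqv] add [ltcl] -> 10 lines: mbp pqqbu cpub ltcl mxdt vnmmq iyfnl mydz ufq fcob
Hunk 2: at line 7 remove [mydz,ufq] add [razub] -> 9 lines: mbp pqqbu cpub ltcl mxdt vnmmq iyfnl razub fcob
Hunk 3: at line 4 remove [vnmmq] add [ici,wqx,egn] -> 11 lines: mbp pqqbu cpub ltcl mxdt ici wqx egn iyfnl razub fcob
Hunk 4: at line 4 remove [mxdt] add [bulbm,lmy,ragab] -> 13 lines: mbp pqqbu cpub ltcl bulbm lmy ragab ici wqx egn iyfnl razub fcob
Hunk 5: at line 7 remove [wqx,egn] add [azt] -> 12 lines: mbp pqqbu cpub ltcl bulbm lmy ragab ici azt iyfnl razub fcob
Hunk 6: at line 8 remove [azt] add [vik,rnqcy] -> 13 lines: mbp pqqbu cpub ltcl bulbm lmy ragab ici vik rnqcy iyfnl razub fcob
Hunk 7: at line 2 remove [ltcl] add [gsb] -> 13 lines: mbp pqqbu cpub gsb bulbm lmy ragab ici vik rnqcy iyfnl razub fcob

Answer: mbp
pqqbu
cpub
gsb
bulbm
lmy
ragab
ici
vik
rnqcy
iyfnl
razub
fcob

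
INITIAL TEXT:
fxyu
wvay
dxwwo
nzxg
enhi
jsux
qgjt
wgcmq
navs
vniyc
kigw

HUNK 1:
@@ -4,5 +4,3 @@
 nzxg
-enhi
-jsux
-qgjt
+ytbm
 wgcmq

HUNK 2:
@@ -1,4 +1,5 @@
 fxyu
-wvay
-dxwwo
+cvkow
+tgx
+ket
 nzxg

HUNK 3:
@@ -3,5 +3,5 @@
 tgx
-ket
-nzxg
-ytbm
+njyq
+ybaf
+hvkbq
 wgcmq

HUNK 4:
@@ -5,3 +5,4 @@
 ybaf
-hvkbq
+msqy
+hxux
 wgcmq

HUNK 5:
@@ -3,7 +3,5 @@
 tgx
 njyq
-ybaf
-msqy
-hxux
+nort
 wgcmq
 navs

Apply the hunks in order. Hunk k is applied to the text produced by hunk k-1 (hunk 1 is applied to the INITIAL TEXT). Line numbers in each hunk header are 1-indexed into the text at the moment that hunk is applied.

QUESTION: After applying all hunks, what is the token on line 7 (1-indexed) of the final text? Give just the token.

Answer: navs

Derivation:
Hunk 1: at line 4 remove [enhi,jsux,qgjt] add [ytbm] -> 9 lines: fxyu wvay dxwwo nzxg ytbm wgcmq navs vniyc kigw
Hunk 2: at line 1 remove [wvay,dxwwo] add [cvkow,tgx,ket] -> 10 lines: fxyu cvkow tgx ket nzxg ytbm wgcmq navs vniyc kigw
Hunk 3: at line 3 remove [ket,nzxg,ytbm] add [njyq,ybaf,hvkbq] -> 10 lines: fxyu cvkow tgx njyq ybaf hvkbq wgcmq navs vniyc kigw
Hunk 4: at line 5 remove [hvkbq] add [msqy,hxux] -> 11 lines: fxyu cvkow tgx njyq ybaf msqy hxux wgcmq navs vniyc kigw
Hunk 5: at line 3 remove [ybaf,msqy,hxux] add [nort] -> 9 lines: fxyu cvkow tgx njyq nort wgcmq navs vniyc kigw
Final line 7: navs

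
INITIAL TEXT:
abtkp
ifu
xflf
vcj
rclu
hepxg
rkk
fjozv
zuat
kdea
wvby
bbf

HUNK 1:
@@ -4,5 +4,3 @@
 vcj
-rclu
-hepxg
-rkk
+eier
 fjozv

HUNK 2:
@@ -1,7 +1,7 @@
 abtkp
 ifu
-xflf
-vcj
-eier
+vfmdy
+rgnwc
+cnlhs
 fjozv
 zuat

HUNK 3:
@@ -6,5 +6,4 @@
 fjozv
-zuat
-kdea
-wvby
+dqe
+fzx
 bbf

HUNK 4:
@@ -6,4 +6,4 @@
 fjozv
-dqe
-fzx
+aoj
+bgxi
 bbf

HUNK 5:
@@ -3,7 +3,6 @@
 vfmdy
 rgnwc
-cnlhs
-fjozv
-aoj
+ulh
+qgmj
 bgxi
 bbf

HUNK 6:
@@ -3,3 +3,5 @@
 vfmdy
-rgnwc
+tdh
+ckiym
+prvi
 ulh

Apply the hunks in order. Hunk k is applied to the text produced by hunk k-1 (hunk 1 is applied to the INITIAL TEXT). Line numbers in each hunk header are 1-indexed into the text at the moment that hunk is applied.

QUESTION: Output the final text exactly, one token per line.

Hunk 1: at line 4 remove [rclu,hepxg,rkk] add [eier] -> 10 lines: abtkp ifu xflf vcj eier fjozv zuat kdea wvby bbf
Hunk 2: at line 1 remove [xflf,vcj,eier] add [vfmdy,rgnwc,cnlhs] -> 10 lines: abtkp ifu vfmdy rgnwc cnlhs fjozv zuat kdea wvby bbf
Hunk 3: at line 6 remove [zuat,kdea,wvby] add [dqe,fzx] -> 9 lines: abtkp ifu vfmdy rgnwc cnlhs fjozv dqe fzx bbf
Hunk 4: at line 6 remove [dqe,fzx] add [aoj,bgxi] -> 9 lines: abtkp ifu vfmdy rgnwc cnlhs fjozv aoj bgxi bbf
Hunk 5: at line 3 remove [cnlhs,fjozv,aoj] add [ulh,qgmj] -> 8 lines: abtkp ifu vfmdy rgnwc ulh qgmj bgxi bbf
Hunk 6: at line 3 remove [rgnwc] add [tdh,ckiym,prvi] -> 10 lines: abtkp ifu vfmdy tdh ckiym prvi ulh qgmj bgxi bbf

Answer: abtkp
ifu
vfmdy
tdh
ckiym
prvi
ulh
qgmj
bgxi
bbf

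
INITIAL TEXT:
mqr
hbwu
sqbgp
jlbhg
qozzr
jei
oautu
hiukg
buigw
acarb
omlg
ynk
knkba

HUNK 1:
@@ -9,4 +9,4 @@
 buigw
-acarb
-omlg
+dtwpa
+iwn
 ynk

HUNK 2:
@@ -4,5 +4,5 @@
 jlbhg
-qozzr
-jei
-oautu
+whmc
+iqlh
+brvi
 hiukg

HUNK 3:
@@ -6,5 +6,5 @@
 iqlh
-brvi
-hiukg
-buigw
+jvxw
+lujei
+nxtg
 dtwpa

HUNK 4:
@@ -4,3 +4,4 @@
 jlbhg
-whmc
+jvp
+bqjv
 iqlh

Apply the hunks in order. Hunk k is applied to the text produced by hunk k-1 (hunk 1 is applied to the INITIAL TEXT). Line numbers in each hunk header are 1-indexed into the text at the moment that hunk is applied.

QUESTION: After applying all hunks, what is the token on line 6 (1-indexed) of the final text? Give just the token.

Answer: bqjv

Derivation:
Hunk 1: at line 9 remove [acarb,omlg] add [dtwpa,iwn] -> 13 lines: mqr hbwu sqbgp jlbhg qozzr jei oautu hiukg buigw dtwpa iwn ynk knkba
Hunk 2: at line 4 remove [qozzr,jei,oautu] add [whmc,iqlh,brvi] -> 13 lines: mqr hbwu sqbgp jlbhg whmc iqlh brvi hiukg buigw dtwpa iwn ynk knkba
Hunk 3: at line 6 remove [brvi,hiukg,buigw] add [jvxw,lujei,nxtg] -> 13 lines: mqr hbwu sqbgp jlbhg whmc iqlh jvxw lujei nxtg dtwpa iwn ynk knkba
Hunk 4: at line 4 remove [whmc] add [jvp,bqjv] -> 14 lines: mqr hbwu sqbgp jlbhg jvp bqjv iqlh jvxw lujei nxtg dtwpa iwn ynk knkba
Final line 6: bqjv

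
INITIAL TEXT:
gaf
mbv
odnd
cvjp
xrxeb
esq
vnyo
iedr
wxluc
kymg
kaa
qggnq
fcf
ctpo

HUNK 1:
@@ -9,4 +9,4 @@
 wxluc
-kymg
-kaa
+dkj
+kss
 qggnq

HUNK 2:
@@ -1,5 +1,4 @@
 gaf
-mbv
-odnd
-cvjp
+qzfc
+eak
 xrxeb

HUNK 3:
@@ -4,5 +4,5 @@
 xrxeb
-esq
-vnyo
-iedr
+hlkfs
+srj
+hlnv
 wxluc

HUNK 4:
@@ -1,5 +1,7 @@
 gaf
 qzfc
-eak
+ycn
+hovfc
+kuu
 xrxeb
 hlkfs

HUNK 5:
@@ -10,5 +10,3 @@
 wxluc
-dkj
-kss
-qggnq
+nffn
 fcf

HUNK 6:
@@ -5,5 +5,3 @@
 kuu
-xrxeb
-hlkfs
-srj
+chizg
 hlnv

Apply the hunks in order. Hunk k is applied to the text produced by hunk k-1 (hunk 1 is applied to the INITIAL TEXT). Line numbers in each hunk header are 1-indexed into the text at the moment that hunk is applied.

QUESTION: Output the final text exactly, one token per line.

Hunk 1: at line 9 remove [kymg,kaa] add [dkj,kss] -> 14 lines: gaf mbv odnd cvjp xrxeb esq vnyo iedr wxluc dkj kss qggnq fcf ctpo
Hunk 2: at line 1 remove [mbv,odnd,cvjp] add [qzfc,eak] -> 13 lines: gaf qzfc eak xrxeb esq vnyo iedr wxluc dkj kss qggnq fcf ctpo
Hunk 3: at line 4 remove [esq,vnyo,iedr] add [hlkfs,srj,hlnv] -> 13 lines: gaf qzfc eak xrxeb hlkfs srj hlnv wxluc dkj kss qggnq fcf ctpo
Hunk 4: at line 1 remove [eak] add [ycn,hovfc,kuu] -> 15 lines: gaf qzfc ycn hovfc kuu xrxeb hlkfs srj hlnv wxluc dkj kss qggnq fcf ctpo
Hunk 5: at line 10 remove [dkj,kss,qggnq] add [nffn] -> 13 lines: gaf qzfc ycn hovfc kuu xrxeb hlkfs srj hlnv wxluc nffn fcf ctpo
Hunk 6: at line 5 remove [xrxeb,hlkfs,srj] add [chizg] -> 11 lines: gaf qzfc ycn hovfc kuu chizg hlnv wxluc nffn fcf ctpo

Answer: gaf
qzfc
ycn
hovfc
kuu
chizg
hlnv
wxluc
nffn
fcf
ctpo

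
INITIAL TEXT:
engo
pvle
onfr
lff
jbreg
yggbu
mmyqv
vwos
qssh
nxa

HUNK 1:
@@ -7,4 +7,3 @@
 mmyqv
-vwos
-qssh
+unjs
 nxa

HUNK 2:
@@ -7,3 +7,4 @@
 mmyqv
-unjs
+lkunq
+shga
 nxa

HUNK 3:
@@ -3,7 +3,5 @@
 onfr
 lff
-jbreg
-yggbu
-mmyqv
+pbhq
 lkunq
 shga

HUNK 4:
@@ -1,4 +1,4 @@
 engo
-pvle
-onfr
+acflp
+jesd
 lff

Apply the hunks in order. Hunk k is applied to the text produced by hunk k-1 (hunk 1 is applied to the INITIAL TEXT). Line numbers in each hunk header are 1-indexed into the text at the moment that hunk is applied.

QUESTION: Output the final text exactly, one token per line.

Answer: engo
acflp
jesd
lff
pbhq
lkunq
shga
nxa

Derivation:
Hunk 1: at line 7 remove [vwos,qssh] add [unjs] -> 9 lines: engo pvle onfr lff jbreg yggbu mmyqv unjs nxa
Hunk 2: at line 7 remove [unjs] add [lkunq,shga] -> 10 lines: engo pvle onfr lff jbreg yggbu mmyqv lkunq shga nxa
Hunk 3: at line 3 remove [jbreg,yggbu,mmyqv] add [pbhq] -> 8 lines: engo pvle onfr lff pbhq lkunq shga nxa
Hunk 4: at line 1 remove [pvle,onfr] add [acflp,jesd] -> 8 lines: engo acflp jesd lff pbhq lkunq shga nxa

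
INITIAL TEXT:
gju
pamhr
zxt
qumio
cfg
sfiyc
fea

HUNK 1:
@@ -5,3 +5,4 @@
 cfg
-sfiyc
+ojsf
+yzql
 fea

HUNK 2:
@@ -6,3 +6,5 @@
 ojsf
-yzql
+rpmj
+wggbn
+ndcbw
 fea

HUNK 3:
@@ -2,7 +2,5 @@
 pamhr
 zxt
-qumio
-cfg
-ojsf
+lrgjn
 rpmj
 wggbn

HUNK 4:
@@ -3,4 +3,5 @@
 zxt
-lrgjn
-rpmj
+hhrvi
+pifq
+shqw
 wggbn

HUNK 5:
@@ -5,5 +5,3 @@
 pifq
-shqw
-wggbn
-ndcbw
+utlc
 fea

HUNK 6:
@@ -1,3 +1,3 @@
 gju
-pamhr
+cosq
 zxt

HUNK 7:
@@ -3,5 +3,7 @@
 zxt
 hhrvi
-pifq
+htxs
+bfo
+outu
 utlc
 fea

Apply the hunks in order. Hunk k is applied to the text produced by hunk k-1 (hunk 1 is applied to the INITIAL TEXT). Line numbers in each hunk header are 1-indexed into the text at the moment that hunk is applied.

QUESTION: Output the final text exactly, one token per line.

Answer: gju
cosq
zxt
hhrvi
htxs
bfo
outu
utlc
fea

Derivation:
Hunk 1: at line 5 remove [sfiyc] add [ojsf,yzql] -> 8 lines: gju pamhr zxt qumio cfg ojsf yzql fea
Hunk 2: at line 6 remove [yzql] add [rpmj,wggbn,ndcbw] -> 10 lines: gju pamhr zxt qumio cfg ojsf rpmj wggbn ndcbw fea
Hunk 3: at line 2 remove [qumio,cfg,ojsf] add [lrgjn] -> 8 lines: gju pamhr zxt lrgjn rpmj wggbn ndcbw fea
Hunk 4: at line 3 remove [lrgjn,rpmj] add [hhrvi,pifq,shqw] -> 9 lines: gju pamhr zxt hhrvi pifq shqw wggbn ndcbw fea
Hunk 5: at line 5 remove [shqw,wggbn,ndcbw] add [utlc] -> 7 lines: gju pamhr zxt hhrvi pifq utlc fea
Hunk 6: at line 1 remove [pamhr] add [cosq] -> 7 lines: gju cosq zxt hhrvi pifq utlc fea
Hunk 7: at line 3 remove [pifq] add [htxs,bfo,outu] -> 9 lines: gju cosq zxt hhrvi htxs bfo outu utlc fea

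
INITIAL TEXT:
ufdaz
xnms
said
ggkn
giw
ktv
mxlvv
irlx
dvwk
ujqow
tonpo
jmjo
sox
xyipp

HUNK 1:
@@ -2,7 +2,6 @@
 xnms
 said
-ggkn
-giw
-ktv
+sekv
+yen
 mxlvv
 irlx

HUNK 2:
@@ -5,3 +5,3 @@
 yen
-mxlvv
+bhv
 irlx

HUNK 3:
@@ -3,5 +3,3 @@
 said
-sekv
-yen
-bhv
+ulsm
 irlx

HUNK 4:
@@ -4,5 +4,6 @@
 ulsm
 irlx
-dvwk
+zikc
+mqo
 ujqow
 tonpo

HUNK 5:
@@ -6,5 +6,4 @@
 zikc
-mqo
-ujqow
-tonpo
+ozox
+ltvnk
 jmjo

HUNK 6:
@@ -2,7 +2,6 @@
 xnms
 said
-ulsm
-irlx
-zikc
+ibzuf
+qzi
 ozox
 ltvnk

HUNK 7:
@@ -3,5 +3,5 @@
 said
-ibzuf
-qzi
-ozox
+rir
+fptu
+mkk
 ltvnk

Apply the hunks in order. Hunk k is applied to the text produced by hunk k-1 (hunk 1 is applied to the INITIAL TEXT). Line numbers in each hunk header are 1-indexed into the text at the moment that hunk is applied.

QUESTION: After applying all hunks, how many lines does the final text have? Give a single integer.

Answer: 10

Derivation:
Hunk 1: at line 2 remove [ggkn,giw,ktv] add [sekv,yen] -> 13 lines: ufdaz xnms said sekv yen mxlvv irlx dvwk ujqow tonpo jmjo sox xyipp
Hunk 2: at line 5 remove [mxlvv] add [bhv] -> 13 lines: ufdaz xnms said sekv yen bhv irlx dvwk ujqow tonpo jmjo sox xyipp
Hunk 3: at line 3 remove [sekv,yen,bhv] add [ulsm] -> 11 lines: ufdaz xnms said ulsm irlx dvwk ujqow tonpo jmjo sox xyipp
Hunk 4: at line 4 remove [dvwk] add [zikc,mqo] -> 12 lines: ufdaz xnms said ulsm irlx zikc mqo ujqow tonpo jmjo sox xyipp
Hunk 5: at line 6 remove [mqo,ujqow,tonpo] add [ozox,ltvnk] -> 11 lines: ufdaz xnms said ulsm irlx zikc ozox ltvnk jmjo sox xyipp
Hunk 6: at line 2 remove [ulsm,irlx,zikc] add [ibzuf,qzi] -> 10 lines: ufdaz xnms said ibzuf qzi ozox ltvnk jmjo sox xyipp
Hunk 7: at line 3 remove [ibzuf,qzi,ozox] add [rir,fptu,mkk] -> 10 lines: ufdaz xnms said rir fptu mkk ltvnk jmjo sox xyipp
Final line count: 10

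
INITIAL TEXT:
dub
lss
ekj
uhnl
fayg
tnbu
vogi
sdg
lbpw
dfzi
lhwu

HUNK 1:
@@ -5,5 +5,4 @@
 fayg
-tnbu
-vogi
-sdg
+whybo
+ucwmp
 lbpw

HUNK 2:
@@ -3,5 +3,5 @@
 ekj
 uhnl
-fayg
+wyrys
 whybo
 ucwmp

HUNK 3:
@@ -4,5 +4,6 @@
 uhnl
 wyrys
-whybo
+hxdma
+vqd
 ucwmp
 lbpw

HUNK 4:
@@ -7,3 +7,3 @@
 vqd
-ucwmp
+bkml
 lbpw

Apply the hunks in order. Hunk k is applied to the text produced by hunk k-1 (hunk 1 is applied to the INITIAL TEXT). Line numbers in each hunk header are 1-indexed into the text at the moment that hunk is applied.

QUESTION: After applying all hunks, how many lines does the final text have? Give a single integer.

Hunk 1: at line 5 remove [tnbu,vogi,sdg] add [whybo,ucwmp] -> 10 lines: dub lss ekj uhnl fayg whybo ucwmp lbpw dfzi lhwu
Hunk 2: at line 3 remove [fayg] add [wyrys] -> 10 lines: dub lss ekj uhnl wyrys whybo ucwmp lbpw dfzi lhwu
Hunk 3: at line 4 remove [whybo] add [hxdma,vqd] -> 11 lines: dub lss ekj uhnl wyrys hxdma vqd ucwmp lbpw dfzi lhwu
Hunk 4: at line 7 remove [ucwmp] add [bkml] -> 11 lines: dub lss ekj uhnl wyrys hxdma vqd bkml lbpw dfzi lhwu
Final line count: 11

Answer: 11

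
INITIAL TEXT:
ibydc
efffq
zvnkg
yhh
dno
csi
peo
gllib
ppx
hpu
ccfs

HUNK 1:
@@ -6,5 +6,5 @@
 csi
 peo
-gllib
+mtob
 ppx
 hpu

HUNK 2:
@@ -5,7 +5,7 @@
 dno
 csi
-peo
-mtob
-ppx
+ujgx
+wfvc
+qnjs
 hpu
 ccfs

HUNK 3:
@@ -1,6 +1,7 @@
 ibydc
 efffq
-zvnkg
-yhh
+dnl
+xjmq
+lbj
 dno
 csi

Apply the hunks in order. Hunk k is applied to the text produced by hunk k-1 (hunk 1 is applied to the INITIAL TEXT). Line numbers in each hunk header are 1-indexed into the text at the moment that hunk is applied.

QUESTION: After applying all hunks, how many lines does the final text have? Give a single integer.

Answer: 12

Derivation:
Hunk 1: at line 6 remove [gllib] add [mtob] -> 11 lines: ibydc efffq zvnkg yhh dno csi peo mtob ppx hpu ccfs
Hunk 2: at line 5 remove [peo,mtob,ppx] add [ujgx,wfvc,qnjs] -> 11 lines: ibydc efffq zvnkg yhh dno csi ujgx wfvc qnjs hpu ccfs
Hunk 3: at line 1 remove [zvnkg,yhh] add [dnl,xjmq,lbj] -> 12 lines: ibydc efffq dnl xjmq lbj dno csi ujgx wfvc qnjs hpu ccfs
Final line count: 12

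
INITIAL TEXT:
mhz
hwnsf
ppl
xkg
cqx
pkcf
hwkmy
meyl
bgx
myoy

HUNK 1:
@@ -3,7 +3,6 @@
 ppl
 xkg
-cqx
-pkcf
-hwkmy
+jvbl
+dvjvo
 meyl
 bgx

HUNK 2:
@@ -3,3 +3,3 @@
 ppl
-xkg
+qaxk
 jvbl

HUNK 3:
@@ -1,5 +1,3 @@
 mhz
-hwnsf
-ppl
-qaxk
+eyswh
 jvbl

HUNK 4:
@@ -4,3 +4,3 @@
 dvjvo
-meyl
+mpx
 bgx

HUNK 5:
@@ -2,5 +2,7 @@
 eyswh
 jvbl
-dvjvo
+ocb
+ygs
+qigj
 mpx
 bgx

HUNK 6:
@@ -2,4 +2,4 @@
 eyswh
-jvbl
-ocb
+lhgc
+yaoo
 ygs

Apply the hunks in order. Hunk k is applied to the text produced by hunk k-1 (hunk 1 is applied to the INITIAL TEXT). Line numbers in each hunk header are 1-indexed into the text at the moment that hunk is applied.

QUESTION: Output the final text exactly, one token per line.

Hunk 1: at line 3 remove [cqx,pkcf,hwkmy] add [jvbl,dvjvo] -> 9 lines: mhz hwnsf ppl xkg jvbl dvjvo meyl bgx myoy
Hunk 2: at line 3 remove [xkg] add [qaxk] -> 9 lines: mhz hwnsf ppl qaxk jvbl dvjvo meyl bgx myoy
Hunk 3: at line 1 remove [hwnsf,ppl,qaxk] add [eyswh] -> 7 lines: mhz eyswh jvbl dvjvo meyl bgx myoy
Hunk 4: at line 4 remove [meyl] add [mpx] -> 7 lines: mhz eyswh jvbl dvjvo mpx bgx myoy
Hunk 5: at line 2 remove [dvjvo] add [ocb,ygs,qigj] -> 9 lines: mhz eyswh jvbl ocb ygs qigj mpx bgx myoy
Hunk 6: at line 2 remove [jvbl,ocb] add [lhgc,yaoo] -> 9 lines: mhz eyswh lhgc yaoo ygs qigj mpx bgx myoy

Answer: mhz
eyswh
lhgc
yaoo
ygs
qigj
mpx
bgx
myoy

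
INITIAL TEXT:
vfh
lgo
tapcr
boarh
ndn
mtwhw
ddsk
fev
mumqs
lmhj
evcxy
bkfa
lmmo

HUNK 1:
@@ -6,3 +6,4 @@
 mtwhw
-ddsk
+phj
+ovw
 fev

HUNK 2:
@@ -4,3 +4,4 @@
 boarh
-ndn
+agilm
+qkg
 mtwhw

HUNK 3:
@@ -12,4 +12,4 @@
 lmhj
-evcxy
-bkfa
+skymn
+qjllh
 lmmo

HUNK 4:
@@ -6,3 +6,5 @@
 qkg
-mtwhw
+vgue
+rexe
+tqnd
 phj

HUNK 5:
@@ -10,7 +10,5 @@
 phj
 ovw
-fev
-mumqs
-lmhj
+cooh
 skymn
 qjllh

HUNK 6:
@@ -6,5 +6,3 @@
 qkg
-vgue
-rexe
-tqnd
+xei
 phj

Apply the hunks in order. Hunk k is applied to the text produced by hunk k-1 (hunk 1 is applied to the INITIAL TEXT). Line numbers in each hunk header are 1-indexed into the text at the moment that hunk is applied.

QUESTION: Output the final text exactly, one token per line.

Hunk 1: at line 6 remove [ddsk] add [phj,ovw] -> 14 lines: vfh lgo tapcr boarh ndn mtwhw phj ovw fev mumqs lmhj evcxy bkfa lmmo
Hunk 2: at line 4 remove [ndn] add [agilm,qkg] -> 15 lines: vfh lgo tapcr boarh agilm qkg mtwhw phj ovw fev mumqs lmhj evcxy bkfa lmmo
Hunk 3: at line 12 remove [evcxy,bkfa] add [skymn,qjllh] -> 15 lines: vfh lgo tapcr boarh agilm qkg mtwhw phj ovw fev mumqs lmhj skymn qjllh lmmo
Hunk 4: at line 6 remove [mtwhw] add [vgue,rexe,tqnd] -> 17 lines: vfh lgo tapcr boarh agilm qkg vgue rexe tqnd phj ovw fev mumqs lmhj skymn qjllh lmmo
Hunk 5: at line 10 remove [fev,mumqs,lmhj] add [cooh] -> 15 lines: vfh lgo tapcr boarh agilm qkg vgue rexe tqnd phj ovw cooh skymn qjllh lmmo
Hunk 6: at line 6 remove [vgue,rexe,tqnd] add [xei] -> 13 lines: vfh lgo tapcr boarh agilm qkg xei phj ovw cooh skymn qjllh lmmo

Answer: vfh
lgo
tapcr
boarh
agilm
qkg
xei
phj
ovw
cooh
skymn
qjllh
lmmo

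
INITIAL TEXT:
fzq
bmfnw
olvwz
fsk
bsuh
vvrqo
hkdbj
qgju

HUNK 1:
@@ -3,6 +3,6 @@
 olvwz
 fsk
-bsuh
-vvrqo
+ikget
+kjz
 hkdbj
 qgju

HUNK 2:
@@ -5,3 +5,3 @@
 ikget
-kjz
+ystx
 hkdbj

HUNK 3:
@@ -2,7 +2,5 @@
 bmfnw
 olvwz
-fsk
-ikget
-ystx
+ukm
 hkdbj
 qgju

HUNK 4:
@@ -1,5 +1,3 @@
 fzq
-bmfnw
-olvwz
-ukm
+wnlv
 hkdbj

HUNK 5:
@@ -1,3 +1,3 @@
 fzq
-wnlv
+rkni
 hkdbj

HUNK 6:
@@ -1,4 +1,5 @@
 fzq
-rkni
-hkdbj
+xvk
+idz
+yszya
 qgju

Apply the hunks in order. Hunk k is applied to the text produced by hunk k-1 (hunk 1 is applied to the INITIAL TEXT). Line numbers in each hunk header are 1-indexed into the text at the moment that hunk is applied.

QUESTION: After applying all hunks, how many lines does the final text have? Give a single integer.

Hunk 1: at line 3 remove [bsuh,vvrqo] add [ikget,kjz] -> 8 lines: fzq bmfnw olvwz fsk ikget kjz hkdbj qgju
Hunk 2: at line 5 remove [kjz] add [ystx] -> 8 lines: fzq bmfnw olvwz fsk ikget ystx hkdbj qgju
Hunk 3: at line 2 remove [fsk,ikget,ystx] add [ukm] -> 6 lines: fzq bmfnw olvwz ukm hkdbj qgju
Hunk 4: at line 1 remove [bmfnw,olvwz,ukm] add [wnlv] -> 4 lines: fzq wnlv hkdbj qgju
Hunk 5: at line 1 remove [wnlv] add [rkni] -> 4 lines: fzq rkni hkdbj qgju
Hunk 6: at line 1 remove [rkni,hkdbj] add [xvk,idz,yszya] -> 5 lines: fzq xvk idz yszya qgju
Final line count: 5

Answer: 5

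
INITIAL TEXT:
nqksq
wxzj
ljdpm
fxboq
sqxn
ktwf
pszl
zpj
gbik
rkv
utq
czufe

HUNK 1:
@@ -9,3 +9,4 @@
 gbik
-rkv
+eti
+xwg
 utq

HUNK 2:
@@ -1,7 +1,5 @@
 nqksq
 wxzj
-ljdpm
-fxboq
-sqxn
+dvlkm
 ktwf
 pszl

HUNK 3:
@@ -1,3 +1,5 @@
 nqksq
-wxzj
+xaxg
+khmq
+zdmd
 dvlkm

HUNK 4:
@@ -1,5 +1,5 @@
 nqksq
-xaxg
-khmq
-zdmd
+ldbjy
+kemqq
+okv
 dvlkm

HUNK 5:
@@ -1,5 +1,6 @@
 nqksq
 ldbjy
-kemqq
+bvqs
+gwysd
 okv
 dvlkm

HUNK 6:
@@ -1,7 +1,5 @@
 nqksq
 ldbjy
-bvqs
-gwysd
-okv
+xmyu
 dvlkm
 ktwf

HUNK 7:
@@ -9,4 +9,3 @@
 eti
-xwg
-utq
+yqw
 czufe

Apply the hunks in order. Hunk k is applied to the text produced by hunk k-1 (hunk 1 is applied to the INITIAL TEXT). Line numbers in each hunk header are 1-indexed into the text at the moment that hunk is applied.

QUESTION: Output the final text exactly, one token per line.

Hunk 1: at line 9 remove [rkv] add [eti,xwg] -> 13 lines: nqksq wxzj ljdpm fxboq sqxn ktwf pszl zpj gbik eti xwg utq czufe
Hunk 2: at line 1 remove [ljdpm,fxboq,sqxn] add [dvlkm] -> 11 lines: nqksq wxzj dvlkm ktwf pszl zpj gbik eti xwg utq czufe
Hunk 3: at line 1 remove [wxzj] add [xaxg,khmq,zdmd] -> 13 lines: nqksq xaxg khmq zdmd dvlkm ktwf pszl zpj gbik eti xwg utq czufe
Hunk 4: at line 1 remove [xaxg,khmq,zdmd] add [ldbjy,kemqq,okv] -> 13 lines: nqksq ldbjy kemqq okv dvlkm ktwf pszl zpj gbik eti xwg utq czufe
Hunk 5: at line 1 remove [kemqq] add [bvqs,gwysd] -> 14 lines: nqksq ldbjy bvqs gwysd okv dvlkm ktwf pszl zpj gbik eti xwg utq czufe
Hunk 6: at line 1 remove [bvqs,gwysd,okv] add [xmyu] -> 12 lines: nqksq ldbjy xmyu dvlkm ktwf pszl zpj gbik eti xwg utq czufe
Hunk 7: at line 9 remove [xwg,utq] add [yqw] -> 11 lines: nqksq ldbjy xmyu dvlkm ktwf pszl zpj gbik eti yqw czufe

Answer: nqksq
ldbjy
xmyu
dvlkm
ktwf
pszl
zpj
gbik
eti
yqw
czufe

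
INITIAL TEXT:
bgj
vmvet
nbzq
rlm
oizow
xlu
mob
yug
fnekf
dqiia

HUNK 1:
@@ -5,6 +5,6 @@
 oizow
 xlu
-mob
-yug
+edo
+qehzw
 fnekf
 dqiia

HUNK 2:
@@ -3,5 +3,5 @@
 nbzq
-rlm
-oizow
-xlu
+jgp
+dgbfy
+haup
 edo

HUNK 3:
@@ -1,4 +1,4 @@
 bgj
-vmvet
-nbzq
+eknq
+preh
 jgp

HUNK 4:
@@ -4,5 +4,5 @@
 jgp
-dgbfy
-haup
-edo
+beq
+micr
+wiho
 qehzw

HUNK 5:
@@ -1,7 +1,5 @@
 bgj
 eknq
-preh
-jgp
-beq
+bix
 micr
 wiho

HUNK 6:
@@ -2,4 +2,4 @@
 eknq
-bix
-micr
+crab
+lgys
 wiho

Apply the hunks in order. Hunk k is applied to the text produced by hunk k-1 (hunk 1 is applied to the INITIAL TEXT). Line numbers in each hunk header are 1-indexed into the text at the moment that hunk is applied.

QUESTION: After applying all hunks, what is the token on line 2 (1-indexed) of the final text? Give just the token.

Hunk 1: at line 5 remove [mob,yug] add [edo,qehzw] -> 10 lines: bgj vmvet nbzq rlm oizow xlu edo qehzw fnekf dqiia
Hunk 2: at line 3 remove [rlm,oizow,xlu] add [jgp,dgbfy,haup] -> 10 lines: bgj vmvet nbzq jgp dgbfy haup edo qehzw fnekf dqiia
Hunk 3: at line 1 remove [vmvet,nbzq] add [eknq,preh] -> 10 lines: bgj eknq preh jgp dgbfy haup edo qehzw fnekf dqiia
Hunk 4: at line 4 remove [dgbfy,haup,edo] add [beq,micr,wiho] -> 10 lines: bgj eknq preh jgp beq micr wiho qehzw fnekf dqiia
Hunk 5: at line 1 remove [preh,jgp,beq] add [bix] -> 8 lines: bgj eknq bix micr wiho qehzw fnekf dqiia
Hunk 6: at line 2 remove [bix,micr] add [crab,lgys] -> 8 lines: bgj eknq crab lgys wiho qehzw fnekf dqiia
Final line 2: eknq

Answer: eknq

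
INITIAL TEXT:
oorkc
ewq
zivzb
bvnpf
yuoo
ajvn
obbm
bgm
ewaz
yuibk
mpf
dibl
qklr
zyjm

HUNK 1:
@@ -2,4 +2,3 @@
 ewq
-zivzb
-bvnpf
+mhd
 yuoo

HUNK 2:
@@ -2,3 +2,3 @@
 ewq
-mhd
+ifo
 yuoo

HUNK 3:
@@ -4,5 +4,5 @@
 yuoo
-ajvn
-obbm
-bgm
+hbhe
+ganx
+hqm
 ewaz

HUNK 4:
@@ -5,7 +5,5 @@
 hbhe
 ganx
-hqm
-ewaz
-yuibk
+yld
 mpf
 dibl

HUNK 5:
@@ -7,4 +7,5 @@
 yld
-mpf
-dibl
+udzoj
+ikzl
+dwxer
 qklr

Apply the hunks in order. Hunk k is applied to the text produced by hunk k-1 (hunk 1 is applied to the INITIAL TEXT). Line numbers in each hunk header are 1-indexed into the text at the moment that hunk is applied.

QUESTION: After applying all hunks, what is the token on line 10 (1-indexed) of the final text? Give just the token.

Hunk 1: at line 2 remove [zivzb,bvnpf] add [mhd] -> 13 lines: oorkc ewq mhd yuoo ajvn obbm bgm ewaz yuibk mpf dibl qklr zyjm
Hunk 2: at line 2 remove [mhd] add [ifo] -> 13 lines: oorkc ewq ifo yuoo ajvn obbm bgm ewaz yuibk mpf dibl qklr zyjm
Hunk 3: at line 4 remove [ajvn,obbm,bgm] add [hbhe,ganx,hqm] -> 13 lines: oorkc ewq ifo yuoo hbhe ganx hqm ewaz yuibk mpf dibl qklr zyjm
Hunk 4: at line 5 remove [hqm,ewaz,yuibk] add [yld] -> 11 lines: oorkc ewq ifo yuoo hbhe ganx yld mpf dibl qklr zyjm
Hunk 5: at line 7 remove [mpf,dibl] add [udzoj,ikzl,dwxer] -> 12 lines: oorkc ewq ifo yuoo hbhe ganx yld udzoj ikzl dwxer qklr zyjm
Final line 10: dwxer

Answer: dwxer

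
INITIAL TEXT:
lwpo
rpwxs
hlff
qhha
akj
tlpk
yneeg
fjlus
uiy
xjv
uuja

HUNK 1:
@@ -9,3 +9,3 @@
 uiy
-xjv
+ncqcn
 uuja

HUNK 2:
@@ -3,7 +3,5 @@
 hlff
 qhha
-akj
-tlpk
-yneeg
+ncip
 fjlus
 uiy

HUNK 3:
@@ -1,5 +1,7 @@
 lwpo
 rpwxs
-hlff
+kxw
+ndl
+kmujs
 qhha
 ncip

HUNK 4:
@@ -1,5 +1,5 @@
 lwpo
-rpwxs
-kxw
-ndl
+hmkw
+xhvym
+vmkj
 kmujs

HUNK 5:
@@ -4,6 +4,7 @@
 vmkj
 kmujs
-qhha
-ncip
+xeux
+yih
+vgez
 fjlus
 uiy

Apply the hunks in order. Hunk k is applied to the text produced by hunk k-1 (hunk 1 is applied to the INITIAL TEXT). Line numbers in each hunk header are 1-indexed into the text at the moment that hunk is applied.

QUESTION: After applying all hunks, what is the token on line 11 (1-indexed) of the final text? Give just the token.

Answer: ncqcn

Derivation:
Hunk 1: at line 9 remove [xjv] add [ncqcn] -> 11 lines: lwpo rpwxs hlff qhha akj tlpk yneeg fjlus uiy ncqcn uuja
Hunk 2: at line 3 remove [akj,tlpk,yneeg] add [ncip] -> 9 lines: lwpo rpwxs hlff qhha ncip fjlus uiy ncqcn uuja
Hunk 3: at line 1 remove [hlff] add [kxw,ndl,kmujs] -> 11 lines: lwpo rpwxs kxw ndl kmujs qhha ncip fjlus uiy ncqcn uuja
Hunk 4: at line 1 remove [rpwxs,kxw,ndl] add [hmkw,xhvym,vmkj] -> 11 lines: lwpo hmkw xhvym vmkj kmujs qhha ncip fjlus uiy ncqcn uuja
Hunk 5: at line 4 remove [qhha,ncip] add [xeux,yih,vgez] -> 12 lines: lwpo hmkw xhvym vmkj kmujs xeux yih vgez fjlus uiy ncqcn uuja
Final line 11: ncqcn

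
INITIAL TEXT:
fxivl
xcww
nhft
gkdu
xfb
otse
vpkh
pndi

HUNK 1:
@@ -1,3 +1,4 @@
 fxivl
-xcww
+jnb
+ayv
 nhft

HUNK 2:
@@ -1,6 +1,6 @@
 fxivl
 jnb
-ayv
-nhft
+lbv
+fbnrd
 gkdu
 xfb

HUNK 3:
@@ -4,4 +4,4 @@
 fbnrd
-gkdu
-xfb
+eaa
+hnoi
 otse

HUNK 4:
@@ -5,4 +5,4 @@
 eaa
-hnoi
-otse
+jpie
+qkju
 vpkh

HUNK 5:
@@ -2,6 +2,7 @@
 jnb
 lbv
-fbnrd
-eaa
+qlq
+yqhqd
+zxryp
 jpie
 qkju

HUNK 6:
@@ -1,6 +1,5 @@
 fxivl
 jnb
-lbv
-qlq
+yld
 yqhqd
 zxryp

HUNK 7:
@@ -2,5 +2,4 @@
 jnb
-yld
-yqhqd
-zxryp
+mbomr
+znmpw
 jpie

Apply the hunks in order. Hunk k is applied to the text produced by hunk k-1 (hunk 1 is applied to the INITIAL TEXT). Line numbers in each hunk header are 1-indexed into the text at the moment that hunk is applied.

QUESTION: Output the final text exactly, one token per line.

Answer: fxivl
jnb
mbomr
znmpw
jpie
qkju
vpkh
pndi

Derivation:
Hunk 1: at line 1 remove [xcww] add [jnb,ayv] -> 9 lines: fxivl jnb ayv nhft gkdu xfb otse vpkh pndi
Hunk 2: at line 1 remove [ayv,nhft] add [lbv,fbnrd] -> 9 lines: fxivl jnb lbv fbnrd gkdu xfb otse vpkh pndi
Hunk 3: at line 4 remove [gkdu,xfb] add [eaa,hnoi] -> 9 lines: fxivl jnb lbv fbnrd eaa hnoi otse vpkh pndi
Hunk 4: at line 5 remove [hnoi,otse] add [jpie,qkju] -> 9 lines: fxivl jnb lbv fbnrd eaa jpie qkju vpkh pndi
Hunk 5: at line 2 remove [fbnrd,eaa] add [qlq,yqhqd,zxryp] -> 10 lines: fxivl jnb lbv qlq yqhqd zxryp jpie qkju vpkh pndi
Hunk 6: at line 1 remove [lbv,qlq] add [yld] -> 9 lines: fxivl jnb yld yqhqd zxryp jpie qkju vpkh pndi
Hunk 7: at line 2 remove [yld,yqhqd,zxryp] add [mbomr,znmpw] -> 8 lines: fxivl jnb mbomr znmpw jpie qkju vpkh pndi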